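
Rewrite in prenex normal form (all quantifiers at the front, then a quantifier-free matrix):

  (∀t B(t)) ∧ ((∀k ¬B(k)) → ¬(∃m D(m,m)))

∀t ∃k ∀m (B(t) ∧ (B(k) ∨ ¬D(m,m)))

Eliminate → and ↔ using ¬ and ∨.
  (∀t B(t)) ∧ (¬(∀k ¬B(k)) ∨ ¬(∃m D(m,m)))
Push ¬ through the quantifiers and connectives to reach negation normal form:
  (∀t B(t)) ∧ ((∃k B(k)) ∨ (∀m ¬D(m,m)))
Pull the quantifiers to the front (each side's bound variable is not free in the other side):
  ∀t ∃k ∀m (B(t) ∧ (B(k) ∨ ¬D(m,m)))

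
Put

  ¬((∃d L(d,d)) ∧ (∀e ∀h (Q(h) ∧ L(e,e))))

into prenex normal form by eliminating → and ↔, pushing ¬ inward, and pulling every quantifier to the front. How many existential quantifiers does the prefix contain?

Drive negations inward (¬∀x A ≡ ∃x ¬A, ¬∃x A ≡ ∀x ¬A, De Morgan for ∧/∨):
  (∀d ¬L(d,d)) ∨ (∃e ∃h (¬Q(h) ∨ ¬L(e,e)))
All bound variables are already distinct, so no renaming is needed.
Pull the quantifiers to the front (each side's bound variable is not free in the other side):
  ∀d ∃e ∃h (¬L(d,d) ∨ ¬Q(h) ∨ ¬L(e,e))
The prefix is ∀d ∃e ∃h: 1 universal, 2 existential.

2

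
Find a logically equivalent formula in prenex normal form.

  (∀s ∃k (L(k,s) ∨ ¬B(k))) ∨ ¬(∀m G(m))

Move each ¬ inward, flipping quantifiers it crosses:
  (∀s ∃k (L(k,s) ∨ ¬B(k))) ∨ (∃m ¬G(m))
All bound variables are already distinct, so no renaming is needed.
Pull the quantifiers to the front (each side's bound variable is not free in the other side):
  ∀s ∃k ∃m (L(k,s) ∨ ¬B(k) ∨ ¬G(m))

∀s ∃k ∃m (L(k,s) ∨ ¬B(k) ∨ ¬G(m))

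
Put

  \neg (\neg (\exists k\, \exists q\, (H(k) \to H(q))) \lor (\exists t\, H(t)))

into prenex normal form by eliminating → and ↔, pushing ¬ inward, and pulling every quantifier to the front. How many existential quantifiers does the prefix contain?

Rewrite implications/biconditionals: A → B as ¬A ∨ B.
  \neg (\neg (\exists k\, \exists q\, (\neg H(k) \lor H(q))) \lor (\exists t\, H(t)))
Move each ¬ inward, flipping quantifiers it crosses:
  (\exists k\, \exists q\, (\neg H(k) \lor H(q))) \land (\forall t\, \neg H(t))
All bound variables are already distinct, so no renaming is needed.
Extract every quantifier outward, since the variables are now distinct and don't occur free across branches:
  \exists k\, \exists q\, \forall t\, ((\neg H(k) \lor H(q)) \land \neg H(t))
The prefix is \exists k \exists q \forall t: 1 universal, 2 existential.

2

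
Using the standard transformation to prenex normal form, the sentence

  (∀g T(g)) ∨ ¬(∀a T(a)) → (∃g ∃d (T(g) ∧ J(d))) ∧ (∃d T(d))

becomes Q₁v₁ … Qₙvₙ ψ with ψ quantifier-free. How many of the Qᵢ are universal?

First replace A → B with ¬A ∨ B.
  ¬((∀g T(g)) ∨ ¬(∀a T(a))) ∨ (∃g ∃d (T(g) ∧ J(d))) ∧ (∃d T(d))
Drive negations inward (¬∀x A ≡ ∃x ¬A, ¬∃x A ≡ ∀x ¬A, De Morgan for ∧/∨):
  (∃g ¬T(g)) ∧ (∀a T(a)) ∨ (∃g ∃d (T(g) ∧ J(d))) ∧ (∃d T(d))
Give each quantifier a distinct variable: g↦v1, d↦p.
  (∃g ¬T(g)) ∧ (∀a T(a)) ∨ (∃v1 ∃d (T(v1) ∧ J(d))) ∧ (∃p T(p))
Pull the quantifiers to the front (each side's bound variable is not free in the other side):
  ∃g ∀a ∃v1 ∃d ∃p (¬T(g) ∧ T(a) ∨ T(v1) ∧ J(d) ∧ T(p))
The prefix is ∃g ∀a ∃v1 ∃d ∃p: 1 universal, 4 existential.

1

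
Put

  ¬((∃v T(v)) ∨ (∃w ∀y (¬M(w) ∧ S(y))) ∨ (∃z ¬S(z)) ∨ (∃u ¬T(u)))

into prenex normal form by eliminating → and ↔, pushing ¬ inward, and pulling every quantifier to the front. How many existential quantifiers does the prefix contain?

1

Move each ¬ inward, flipping quantifiers it crosses:
  (∀v ¬T(v)) ∧ (∀w ∃y (M(w) ∨ ¬S(y))) ∧ (∀z S(z)) ∧ (∀u T(u))
All bound variables are already distinct, so no renaming is needed.
Pull the quantifiers to the front (each side's bound variable is not free in the other side):
  ∀v ∀w ∃y ∀z ∀u (¬T(v) ∧ (M(w) ∨ ¬S(y)) ∧ S(z) ∧ T(u))
The prefix is ∀v ∀w ∃y ∀z ∀u: 4 universal, 1 existential.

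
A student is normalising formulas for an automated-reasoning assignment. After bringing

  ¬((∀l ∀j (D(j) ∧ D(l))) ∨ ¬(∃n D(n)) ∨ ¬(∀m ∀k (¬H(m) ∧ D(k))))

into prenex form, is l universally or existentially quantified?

existential

Move each ¬ inward, flipping quantifiers it crosses:
  (∃l ∃j (¬D(j) ∨ ¬D(l))) ∧ (∃n D(n)) ∧ (∀m ∀k (¬H(m) ∧ D(k)))
All bound variables are already distinct, so no renaming is needed.
Extract every quantifier outward, since the variables are now distinct and don't occur free across branches:
  ∃l ∃j ∃n ∀m ∀k ((¬D(j) ∨ ¬D(l)) ∧ D(n) ∧ ¬H(m) ∧ D(k))
The quantifier ∀l sits under an odd number of negations, so it flips to ∃l.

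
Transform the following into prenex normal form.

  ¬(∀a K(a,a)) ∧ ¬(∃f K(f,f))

Move each ¬ inward, flipping quantifiers it crosses:
  (∃a ¬K(a,a)) ∧ (∀f ¬K(f,f))
All bound variables are already distinct, so no renaming is needed.
Extract every quantifier outward, since the variables are now distinct and don't occur free across branches:
  ∃a ∀f (¬K(a,a) ∧ ¬K(f,f))

∃a ∀f (¬K(a,a) ∧ ¬K(f,f))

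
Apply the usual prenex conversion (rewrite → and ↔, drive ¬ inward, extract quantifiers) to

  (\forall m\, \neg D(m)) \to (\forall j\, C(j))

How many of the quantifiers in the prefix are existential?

1

Rewrite implications/biconditionals: A → B as ¬A ∨ B.
  \neg (\forall m\, \neg D(m)) \lor (\forall j\, C(j))
Push ¬ through the quantifiers and connectives to reach negation normal form:
  (\exists m\, D(m)) \lor (\forall j\, C(j))
All bound variables are already distinct, so no renaming is needed.
Finally move all quantifiers to the prefix:
  \exists m\, \forall j\, (D(m) \lor C(j))
The prefix is \exists m \forall j: 1 universal, 1 existential.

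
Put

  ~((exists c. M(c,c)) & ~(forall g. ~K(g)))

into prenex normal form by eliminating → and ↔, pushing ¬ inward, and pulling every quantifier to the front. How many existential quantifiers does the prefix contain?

0

Move each ¬ inward, flipping quantifiers it crosses:
  (forall c. ~M(c,c)) | (forall g. ~K(g))
All bound variables are already distinct, so no renaming is needed.
Finally move all quantifiers to the prefix:
  forall c. forall g. (~M(c,c) | ~K(g))
The prefix is forall c forall g: 2 universal, 0 existential.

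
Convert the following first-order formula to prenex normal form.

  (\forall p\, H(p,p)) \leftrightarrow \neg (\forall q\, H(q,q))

\exists p\, \exists q\, \forall z\, \forall w\, ((\neg H(p,p) \lor \neg H(q,q)) \land (H(z,z) \lor H(w,w)))

First replace A → B with ¬A ∨ B; A ↔ B as (¬A ∨ B) ∧ (¬B ∨ A).
  (\neg (\forall p\, H(p,p)) \lor \neg (\forall q\, H(q,q))) \land (\neg \neg (\forall q\, H(q,q)) \lor (\forall p\, H(p,p)))
Drive negations inward (¬∀x A ≡ ∃x ¬A, ¬∃x A ≡ ∀x ¬A, De Morgan for ∧/∨):
  ((\exists p\, \neg H(p,p)) \lor (\exists q\, \neg H(q,q))) \land ((\forall q\, H(q,q)) \lor (\forall p\, H(p,p)))
Standardize variables apart so no two quantifiers bind the same name: q↦z, p↦w.
  ((\exists p\, \neg H(p,p)) \lor (\exists q\, \neg H(q,q))) \land ((\forall z\, H(z,z)) \lor (\forall w\, H(w,w)))
Finally move all quantifiers to the prefix:
  \exists p\, \exists q\, \forall z\, \forall w\, ((\neg H(p,p) \lor \neg H(q,q)) \land (H(z,z) \lor H(w,w)))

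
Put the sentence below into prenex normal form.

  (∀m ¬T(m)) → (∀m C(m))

First replace A → B with ¬A ∨ B.
  ¬(∀m ¬T(m)) ∨ (∀m C(m))
Move each ¬ inward, flipping quantifiers it crosses:
  (∃m T(m)) ∨ (∀m C(m))
Give each quantifier a distinct variable: m↦r.
  (∃m T(m)) ∨ (∀r C(r))
Pull the quantifiers to the front (each side's bound variable is not free in the other side):
  ∃m ∀r (T(m) ∨ C(r))

∃m ∀r (T(m) ∨ C(r))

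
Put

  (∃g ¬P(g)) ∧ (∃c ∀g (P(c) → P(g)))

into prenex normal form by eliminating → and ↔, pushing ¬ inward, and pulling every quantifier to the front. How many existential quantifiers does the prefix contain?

2

Eliminate → and ↔ using ¬ and ∨.
  (∃g ¬P(g)) ∧ (∃c ∀g (¬P(c) ∨ P(g)))
Standardize variables apart so no two quantifiers bind the same name: g↦a.
  (∃g ¬P(g)) ∧ (∃c ∀a (¬P(c) ∨ P(a)))
Extract every quantifier outward, since the variables are now distinct and don't occur free across branches:
  ∃g ∃c ∀a (¬P(g) ∧ (¬P(c) ∨ P(a)))
The prefix is ∃g ∃c ∀a: 1 universal, 2 existential.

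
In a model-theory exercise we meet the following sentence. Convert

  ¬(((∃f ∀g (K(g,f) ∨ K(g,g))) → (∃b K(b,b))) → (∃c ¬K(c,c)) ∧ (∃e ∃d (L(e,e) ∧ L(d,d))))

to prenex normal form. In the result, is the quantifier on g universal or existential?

existential

Rewrite implications/biconditionals: A → B as ¬A ∨ B.
  ¬(¬(¬(∃f ∀g (K(g,f) ∨ K(g,g))) ∨ (∃b K(b,b))) ∨ (∃c ¬K(c,c)) ∧ (∃e ∃d (L(e,e) ∧ L(d,d))))
Push ¬ through the quantifiers and connectives to reach negation normal form:
  ((∀f ∃g (¬K(g,f) ∧ ¬K(g,g))) ∨ (∃b K(b,b))) ∧ ((∀c K(c,c)) ∨ (∀e ∀d (¬L(e,e) ∨ ¬L(d,d))))
All bound variables are already distinct, so no renaming is needed.
Extract every quantifier outward, since the variables are now distinct and don't occur free across branches:
  ∀f ∃g ∃b ∀c ∀e ∀d ((¬K(g,f) ∧ ¬K(g,g) ∨ K(b,b)) ∧ (K(c,c) ∨ ¬L(e,e) ∨ ¬L(d,d)))
The quantifier ∀g sits under an odd number of negations (counting the antecedent side of each →), so it flips to ∃g.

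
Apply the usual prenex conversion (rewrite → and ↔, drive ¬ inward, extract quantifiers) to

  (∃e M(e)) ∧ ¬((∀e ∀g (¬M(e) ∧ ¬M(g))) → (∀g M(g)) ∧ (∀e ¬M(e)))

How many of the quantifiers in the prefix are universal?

First replace A → B with ¬A ∨ B.
  (∃e M(e)) ∧ ¬(¬(∀e ∀g (¬M(e) ∧ ¬M(g))) ∨ (∀g M(g)) ∧ (∀e ¬M(e)))
Drive negations inward (¬∀x A ≡ ∃x ¬A, ¬∃x A ≡ ∀x ¬A, De Morgan for ∧/∨):
  (∃e M(e)) ∧ (∀e ∀g (¬M(e) ∧ ¬M(g))) ∧ ((∃g ¬M(g)) ∨ (∃e M(e)))
Rename bound variables to avoid capture: e↦b, g↦p, e↦u.
  (∃e M(e)) ∧ (∀b ∀g (¬M(b) ∧ ¬M(g))) ∧ ((∃p ¬M(p)) ∨ (∃u M(u)))
Pull the quantifiers to the front (each side's bound variable is not free in the other side):
  ∃e ∀b ∀g ∃p ∃u (M(e) ∧ ¬M(b) ∧ ¬M(g) ∧ (¬M(p) ∨ M(u)))
The prefix is ∃e ∀b ∀g ∃p ∃u: 2 universal, 3 existential.

2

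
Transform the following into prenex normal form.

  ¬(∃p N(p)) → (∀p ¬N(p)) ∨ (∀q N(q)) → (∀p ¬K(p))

∃p ∃c ∃q ∀y1 (N(p) ∨ N(c) ∧ ¬N(q) ∨ ¬K(y1))

Rewrite implications/biconditionals: A → B as ¬A ∨ B.
  ¬¬(∃p N(p)) ∨ ¬((∀p ¬N(p)) ∨ (∀q N(q))) ∨ (∀p ¬K(p))
Drive negations inward (¬∀x A ≡ ∃x ¬A, ¬∃x A ≡ ∀x ¬A, De Morgan for ∧/∨):
  (∃p N(p)) ∨ (∃p N(p)) ∧ (∃q ¬N(q)) ∨ (∀p ¬K(p))
Give each quantifier a distinct variable: p↦c, p↦y1.
  (∃p N(p)) ∨ (∃c N(c)) ∧ (∃q ¬N(q)) ∨ (∀y1 ¬K(y1))
Pull the quantifiers to the front (each side's bound variable is not free in the other side):
  ∃p ∃c ∃q ∀y1 (N(p) ∨ N(c) ∧ ¬N(q) ∨ ¬K(y1))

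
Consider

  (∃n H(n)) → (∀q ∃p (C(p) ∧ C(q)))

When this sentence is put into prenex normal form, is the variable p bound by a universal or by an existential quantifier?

existential

Rewrite implications/biconditionals: A → B as ¬A ∨ B.
  ¬(∃n H(n)) ∨ (∀q ∃p (C(p) ∧ C(q)))
Push ¬ through the quantifiers and connectives to reach negation normal form:
  (∀n ¬H(n)) ∨ (∀q ∃p (C(p) ∧ C(q)))
Finally move all quantifiers to the prefix:
  ∀n ∀q ∃p (¬H(n) ∨ C(p) ∧ C(q))
The quantifier ∃p sits under an even number of negations (counting the antecedent side of each →), so it remains existential.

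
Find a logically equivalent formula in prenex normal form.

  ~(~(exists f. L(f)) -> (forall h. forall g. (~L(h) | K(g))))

forall f. exists h. exists g. (~L(f) & L(h) & ~K(g))

Rewrite implications/biconditionals: A → B as ¬A ∨ B.
  ~(~~(exists f. L(f)) | (forall h. forall g. (~L(h) | K(g))))
Move each ¬ inward, flipping quantifiers it crosses:
  (forall f. ~L(f)) & (exists h. exists g. (L(h) & ~K(g)))
Pull the quantifiers to the front (each side's bound variable is not free in the other side):
  forall f. exists h. exists g. (~L(f) & L(h) & ~K(g))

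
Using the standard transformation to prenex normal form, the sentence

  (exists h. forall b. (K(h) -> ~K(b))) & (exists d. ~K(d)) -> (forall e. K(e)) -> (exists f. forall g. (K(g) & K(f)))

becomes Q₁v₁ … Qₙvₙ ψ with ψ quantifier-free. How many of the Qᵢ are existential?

Rewrite implications/biconditionals: A → B as ¬A ∨ B.
  ~((exists h. forall b. (~K(h) | ~K(b))) & (exists d. ~K(d))) | ~(forall e. K(e)) | (exists f. forall g. (K(g) & K(f)))
Move each ¬ inward, flipping quantifiers it crosses:
  (forall h. exists b. (K(h) & K(b))) | (forall d. K(d)) | (exists e. ~K(e)) | (exists f. forall g. (K(g) & K(f)))
All bound variables are already distinct, so no renaming is needed.
Extract every quantifier outward, since the variables are now distinct and don't occur free across branches:
  forall h. exists b. forall d. exists e. exists f. forall g. (K(h) & K(b) | K(d) | ~K(e) | K(g) & K(f))
The prefix is forall h exists b forall d exists e exists f forall g: 3 universal, 3 existential.

3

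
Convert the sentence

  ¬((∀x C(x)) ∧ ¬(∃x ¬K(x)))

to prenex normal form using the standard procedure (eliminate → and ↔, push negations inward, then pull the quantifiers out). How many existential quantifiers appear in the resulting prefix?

2

Push ¬ through the quantifiers and connectives to reach negation normal form:
  (∃x ¬C(x)) ∨ (∃x ¬K(x))
Standardize variables apart so no two quantifiers bind the same name: x↦c.
  (∃x ¬C(x)) ∨ (∃c ¬K(c))
Extract every quantifier outward, since the variables are now distinct and don't occur free across branches:
  ∃x ∃c (¬C(x) ∨ ¬K(c))
The prefix is ∃x ∃c: 0 universal, 2 existential.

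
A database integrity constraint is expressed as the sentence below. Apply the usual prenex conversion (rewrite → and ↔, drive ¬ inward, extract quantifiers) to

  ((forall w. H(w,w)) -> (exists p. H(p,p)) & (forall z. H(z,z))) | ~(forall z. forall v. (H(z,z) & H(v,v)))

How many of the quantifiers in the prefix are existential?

4

Rewrite implications/biconditionals: A → B as ¬A ∨ B.
  ~(forall w. H(w,w)) | (exists p. H(p,p)) & (forall z. H(z,z)) | ~(forall z. forall v. (H(z,z) & H(v,v)))
Move each ¬ inward, flipping quantifiers it crosses:
  (exists w. ~H(w,w)) | (exists p. H(p,p)) & (forall z. H(z,z)) | (exists z. exists v. (~H(z,z) | ~H(v,v)))
Give each quantifier a distinct variable: z↦x1.
  (exists w. ~H(w,w)) | (exists p. H(p,p)) & (forall z. H(z,z)) | (exists x1. exists v. (~H(x1,x1) | ~H(v,v)))
Pull the quantifiers to the front (each side's bound variable is not free in the other side):
  exists w. exists p. forall z. exists x1. exists v. (~H(w,w) | H(p,p) & H(z,z) | ~H(x1,x1) | ~H(v,v))
The prefix is exists w exists p forall z exists x1 exists v: 1 universal, 4 existential.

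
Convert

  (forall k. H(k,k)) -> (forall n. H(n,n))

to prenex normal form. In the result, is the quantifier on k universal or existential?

Rewrite implications/biconditionals: A → B as ¬A ∨ B.
  ~(forall k. H(k,k)) | (forall n. H(n,n))
Drive negations inward (¬∀x A ≡ ∃x ¬A, ¬∃x A ≡ ∀x ¬A, De Morgan for ∧/∨):
  (exists k. ~H(k,k)) | (forall n. H(n,n))
Pull the quantifiers to the front (each side's bound variable is not free in the other side):
  exists k. forall n. (~H(k,k) | H(n,n))
The quantifier forall k sits under an odd number of negations (counting the antecedent side of each →), so it flips to exists k.

existential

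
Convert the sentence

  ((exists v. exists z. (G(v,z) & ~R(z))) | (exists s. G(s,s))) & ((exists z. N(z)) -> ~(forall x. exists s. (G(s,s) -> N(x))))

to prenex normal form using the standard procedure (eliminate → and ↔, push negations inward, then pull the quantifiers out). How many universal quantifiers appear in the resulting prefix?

2

Rewrite implications/biconditionals: A → B as ¬A ∨ B.
  ((exists v. exists z. (G(v,z) & ~R(z))) | (exists s. G(s,s))) & (~(exists z. N(z)) | ~(forall x. exists s. (~G(s,s) | N(x))))
Drive negations inward (¬∀x A ≡ ∃x ¬A, ¬∃x A ≡ ∀x ¬A, De Morgan for ∧/∨):
  ((exists v. exists z. (G(v,z) & ~R(z))) | (exists s. G(s,s))) & ((forall z. ~N(z)) | (exists x. forall s. (G(s,s) & ~N(x))))
Standardize variables apart so no two quantifiers bind the same name: z↦x1, s↦y1.
  ((exists v. exists z. (G(v,z) & ~R(z))) | (exists s. G(s,s))) & ((forall x1. ~N(x1)) | (exists x. forall y1. (G(y1,y1) & ~N(x))))
Finally move all quantifiers to the prefix:
  exists v. exists z. exists s. forall x1. exists x. forall y1. ((G(v,z) & ~R(z) | G(s,s)) & (~N(x1) | G(y1,y1) & ~N(x)))
The prefix is exists v exists z exists s forall x1 exists x forall y1: 2 universal, 4 existential.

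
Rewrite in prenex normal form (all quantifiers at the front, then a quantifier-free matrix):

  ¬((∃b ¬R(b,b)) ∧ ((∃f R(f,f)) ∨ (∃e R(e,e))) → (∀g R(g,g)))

∃b ∃f ∃e ∃g (¬R(b,b) ∧ (R(f,f) ∨ R(e,e)) ∧ ¬R(g,g))

First replace A → B with ¬A ∨ B.
  ¬(¬((∃b ¬R(b,b)) ∧ ((∃f R(f,f)) ∨ (∃e R(e,e)))) ∨ (∀g R(g,g)))
Move each ¬ inward, flipping quantifiers it crosses:
  (∃b ¬R(b,b)) ∧ ((∃f R(f,f)) ∨ (∃e R(e,e))) ∧ (∃g ¬R(g,g))
All bound variables are already distinct, so no renaming is needed.
Finally move all quantifiers to the prefix:
  ∃b ∃f ∃e ∃g (¬R(b,b) ∧ (R(f,f) ∨ R(e,e)) ∧ ¬R(g,g))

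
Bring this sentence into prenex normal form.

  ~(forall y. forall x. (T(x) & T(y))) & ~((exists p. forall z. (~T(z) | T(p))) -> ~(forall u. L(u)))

exists y. exists x. exists p. forall z. forall u. ((~T(x) | ~T(y)) & (~T(z) | T(p)) & L(u))

Rewrite implications/biconditionals: A → B as ¬A ∨ B.
  ~(forall y. forall x. (T(x) & T(y))) & ~(~(exists p. forall z. (~T(z) | T(p))) | ~(forall u. L(u)))
Move each ¬ inward, flipping quantifiers it crosses:
  (exists y. exists x. (~T(x) | ~T(y))) & (exists p. forall z. (~T(z) | T(p))) & (forall u. L(u))
Extract every quantifier outward, since the variables are now distinct and don't occur free across branches:
  exists y. exists x. exists p. forall z. forall u. ((~T(x) | ~T(y)) & (~T(z) | T(p)) & L(u))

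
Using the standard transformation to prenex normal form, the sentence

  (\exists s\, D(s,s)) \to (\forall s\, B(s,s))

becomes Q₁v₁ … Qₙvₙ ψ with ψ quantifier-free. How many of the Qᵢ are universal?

2

Rewrite implications/biconditionals: A → B as ¬A ∨ B.
  \neg (\exists s\, D(s,s)) \lor (\forall s\, B(s,s))
Move each ¬ inward, flipping quantifiers it crosses:
  (\forall s\, \neg D(s,s)) \lor (\forall s\, B(s,s))
Standardize variables apart so no two quantifiers bind the same name: s↦b.
  (\forall s\, \neg D(s,s)) \lor (\forall b\, B(b,b))
Finally move all quantifiers to the prefix:
  \forall s\, \forall b\, (\neg D(s,s) \lor B(b,b))
The prefix is \forall s \forall b: 2 universal, 0 existential.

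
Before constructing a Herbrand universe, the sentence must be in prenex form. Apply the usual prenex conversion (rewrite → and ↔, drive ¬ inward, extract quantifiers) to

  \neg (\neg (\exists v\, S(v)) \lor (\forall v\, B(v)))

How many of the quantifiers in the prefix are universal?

Move each ¬ inward, flipping quantifiers it crosses:
  (\exists v\, S(v)) \land (\exists v\, \neg B(v))
Give each quantifier a distinct variable: v↦z.
  (\exists v\, S(v)) \land (\exists z\, \neg B(z))
Extract every quantifier outward, since the variables are now distinct and don't occur free across branches:
  \exists v\, \exists z\, (S(v) \land \neg B(z))
The prefix is \exists v \exists z: 0 universal, 2 existential.

0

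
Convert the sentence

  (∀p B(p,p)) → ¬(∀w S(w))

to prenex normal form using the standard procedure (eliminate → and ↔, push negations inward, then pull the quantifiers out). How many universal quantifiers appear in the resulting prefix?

0

First replace A → B with ¬A ∨ B.
  ¬(∀p B(p,p)) ∨ ¬(∀w S(w))
Move each ¬ inward, flipping quantifiers it crosses:
  (∃p ¬B(p,p)) ∨ (∃w ¬S(w))
Finally move all quantifiers to the prefix:
  ∃p ∃w (¬B(p,p) ∨ ¬S(w))
The prefix is ∃p ∃w: 0 universal, 2 existential.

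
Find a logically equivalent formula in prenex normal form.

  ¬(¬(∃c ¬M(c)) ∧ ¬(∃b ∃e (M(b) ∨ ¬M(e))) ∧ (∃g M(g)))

∃c ∃b ∃e ∀g (¬M(c) ∨ M(b) ∨ ¬M(e) ∨ ¬M(g))

Push ¬ through the quantifiers and connectives to reach negation normal form:
  (∃c ¬M(c)) ∨ (∃b ∃e (M(b) ∨ ¬M(e))) ∨ (∀g ¬M(g))
Extract every quantifier outward, since the variables are now distinct and don't occur free across branches:
  ∃c ∃b ∃e ∀g (¬M(c) ∨ M(b) ∨ ¬M(e) ∨ ¬M(g))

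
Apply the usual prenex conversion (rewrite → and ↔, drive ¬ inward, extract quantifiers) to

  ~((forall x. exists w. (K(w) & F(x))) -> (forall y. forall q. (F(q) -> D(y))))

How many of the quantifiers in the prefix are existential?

3

First replace A → B with ¬A ∨ B.
  ~(~(forall x. exists w. (K(w) & F(x))) | (forall y. forall q. (~F(q) | D(y))))
Drive negations inward (¬∀x A ≡ ∃x ¬A, ¬∃x A ≡ ∀x ¬A, De Morgan for ∧/∨):
  (forall x. exists w. (K(w) & F(x))) & (exists y. exists q. (F(q) & ~D(y)))
Extract every quantifier outward, since the variables are now distinct and don't occur free across branches:
  forall x. exists w. exists y. exists q. (K(w) & F(x) & F(q) & ~D(y))
The prefix is forall x exists w exists y exists q: 1 universal, 3 existential.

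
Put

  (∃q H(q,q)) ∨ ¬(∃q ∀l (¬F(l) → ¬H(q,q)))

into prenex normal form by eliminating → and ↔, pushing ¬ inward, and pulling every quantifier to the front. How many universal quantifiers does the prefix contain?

1

Rewrite implications/biconditionals: A → B as ¬A ∨ B.
  (∃q H(q,q)) ∨ ¬(∃q ∀l (¬¬F(l) ∨ ¬H(q,q)))
Drive negations inward (¬∀x A ≡ ∃x ¬A, ¬∃x A ≡ ∀x ¬A, De Morgan for ∧/∨):
  (∃q H(q,q)) ∨ (∀q ∃l (¬F(l) ∧ H(q,q)))
Give each quantifier a distinct variable: q↦y.
  (∃q H(q,q)) ∨ (∀y ∃l (¬F(l) ∧ H(y,y)))
Extract every quantifier outward, since the variables are now distinct and don't occur free across branches:
  ∃q ∀y ∃l (H(q,q) ∨ ¬F(l) ∧ H(y,y))
The prefix is ∃q ∀y ∃l: 1 universal, 2 existential.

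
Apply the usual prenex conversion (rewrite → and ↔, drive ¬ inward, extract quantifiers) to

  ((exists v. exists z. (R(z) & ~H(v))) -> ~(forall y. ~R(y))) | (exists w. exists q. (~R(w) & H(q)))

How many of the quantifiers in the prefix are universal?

2

Eliminate → and ↔ using ¬ and ∨.
  ~(exists v. exists z. (R(z) & ~H(v))) | ~(forall y. ~R(y)) | (exists w. exists q. (~R(w) & H(q)))
Push ¬ through the quantifiers and connectives to reach negation normal form:
  (forall v. forall z. (~R(z) | H(v))) | (exists y. R(y)) | (exists w. exists q. (~R(w) & H(q)))
All bound variables are already distinct, so no renaming is needed.
Pull the quantifiers to the front (each side's bound variable is not free in the other side):
  forall v. forall z. exists y. exists w. exists q. (~R(z) | H(v) | R(y) | ~R(w) & H(q))
The prefix is forall v forall z exists y exists w exists q: 2 universal, 3 existential.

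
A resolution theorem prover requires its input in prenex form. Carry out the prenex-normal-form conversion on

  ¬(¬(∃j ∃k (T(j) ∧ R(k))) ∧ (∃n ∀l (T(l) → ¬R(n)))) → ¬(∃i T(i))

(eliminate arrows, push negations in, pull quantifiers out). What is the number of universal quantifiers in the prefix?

4

First replace A → B with ¬A ∨ B.
  ¬¬(¬(∃j ∃k (T(j) ∧ R(k))) ∧ (∃n ∀l (¬T(l) ∨ ¬R(n)))) ∨ ¬(∃i T(i))
Move each ¬ inward, flipping quantifiers it crosses:
  (∀j ∀k (¬T(j) ∨ ¬R(k))) ∧ (∃n ∀l (¬T(l) ∨ ¬R(n))) ∨ (∀i ¬T(i))
All bound variables are already distinct, so no renaming is needed.
Extract every quantifier outward, since the variables are now distinct and don't occur free across branches:
  ∀j ∀k ∃n ∀l ∀i ((¬T(j) ∨ ¬R(k)) ∧ (¬T(l) ∨ ¬R(n)) ∨ ¬T(i))
The prefix is ∀j ∀k ∃n ∀l ∀i: 4 universal, 1 existential.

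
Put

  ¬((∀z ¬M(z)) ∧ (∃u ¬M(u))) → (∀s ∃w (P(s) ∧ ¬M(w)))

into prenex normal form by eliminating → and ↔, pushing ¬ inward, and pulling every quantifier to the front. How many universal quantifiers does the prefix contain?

First replace A → B with ¬A ∨ B.
  ¬¬((∀z ¬M(z)) ∧ (∃u ¬M(u))) ∨ (∀s ∃w (P(s) ∧ ¬M(w)))
Push ¬ through the quantifiers and connectives to reach negation normal form:
  (∀z ¬M(z)) ∧ (∃u ¬M(u)) ∨ (∀s ∃w (P(s) ∧ ¬M(w)))
All bound variables are already distinct, so no renaming is needed.
Pull the quantifiers to the front (each side's bound variable is not free in the other side):
  ∀z ∃u ∀s ∃w (¬M(z) ∧ ¬M(u) ∨ P(s) ∧ ¬M(w))
The prefix is ∀z ∃u ∀s ∃w: 2 universal, 2 existential.

2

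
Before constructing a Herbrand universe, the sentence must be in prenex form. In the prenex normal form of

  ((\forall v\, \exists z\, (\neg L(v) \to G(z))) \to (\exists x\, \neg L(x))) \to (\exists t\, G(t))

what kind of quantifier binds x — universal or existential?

Rewrite implications/biconditionals: A → B as ¬A ∨ B.
  \neg (\neg (\forall v\, \exists z\, (\neg \neg L(v) \lor G(z))) \lor (\exists x\, \neg L(x))) \lor (\exists t\, G(t))
Move each ¬ inward, flipping quantifiers it crosses:
  (\forall v\, \exists z\, (L(v) \lor G(z))) \land (\forall x\, L(x)) \lor (\exists t\, G(t))
Finally move all quantifiers to the prefix:
  \forall v\, \exists z\, \forall x\, \exists t\, ((L(v) \lor G(z)) \land L(x) \lor G(t))
The quantifier \exists x sits under an odd number of negations (counting the antecedent side of each →), so it flips to \forall x.

universal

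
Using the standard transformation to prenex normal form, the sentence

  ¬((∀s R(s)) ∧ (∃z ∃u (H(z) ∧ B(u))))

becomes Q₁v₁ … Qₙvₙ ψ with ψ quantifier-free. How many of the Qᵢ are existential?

1

Move each ¬ inward, flipping quantifiers it crosses:
  (∃s ¬R(s)) ∨ (∀z ∀u (¬H(z) ∨ ¬B(u)))
Pull the quantifiers to the front (each side's bound variable is not free in the other side):
  ∃s ∀z ∀u (¬R(s) ∨ ¬H(z) ∨ ¬B(u))
The prefix is ∃s ∀z ∀u: 2 universal, 1 existential.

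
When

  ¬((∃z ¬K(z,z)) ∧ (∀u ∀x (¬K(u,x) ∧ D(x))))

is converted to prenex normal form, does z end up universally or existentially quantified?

universal

Push ¬ through the quantifiers and connectives to reach negation normal form:
  (∀z K(z,z)) ∨ (∃u ∃x (K(u,x) ∨ ¬D(x)))
Extract every quantifier outward, since the variables are now distinct and don't occur free across branches:
  ∀z ∃u ∃x (K(z,z) ∨ K(u,x) ∨ ¬D(x))
The quantifier ∃z sits under an odd number of negations, so it flips to ∀z.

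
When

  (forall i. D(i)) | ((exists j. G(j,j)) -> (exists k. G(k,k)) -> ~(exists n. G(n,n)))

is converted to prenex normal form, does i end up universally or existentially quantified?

Eliminate → and ↔ using ¬ and ∨.
  (forall i. D(i)) | ~(exists j. G(j,j)) | ~(exists k. G(k,k)) | ~(exists n. G(n,n))
Push ¬ through the quantifiers and connectives to reach negation normal form:
  (forall i. D(i)) | (forall j. ~G(j,j)) | (forall k. ~G(k,k)) | (forall n. ~G(n,n))
All bound variables are already distinct, so no renaming is needed.
Extract every quantifier outward, since the variables are now distinct and don't occur free across branches:
  forall i. forall j. forall k. forall n. (D(i) | ~G(j,j) | ~G(k,k) | ~G(n,n))
The quantifier forall i sits under an even number of negations (counting the antecedent side of each →), so it remains universal.

universal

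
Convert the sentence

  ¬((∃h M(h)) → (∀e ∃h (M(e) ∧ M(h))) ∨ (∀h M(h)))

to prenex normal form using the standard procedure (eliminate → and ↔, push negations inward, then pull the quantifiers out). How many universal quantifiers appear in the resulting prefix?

Eliminate → and ↔ using ¬ and ∨.
  ¬(¬(∃h M(h)) ∨ (∀e ∃h (M(e) ∧ M(h))) ∨ (∀h M(h)))
Drive negations inward (¬∀x A ≡ ∃x ¬A, ¬∃x A ≡ ∀x ¬A, De Morgan for ∧/∨):
  (∃h M(h)) ∧ (∃e ∀h (¬M(e) ∨ ¬M(h))) ∧ (∃h ¬M(h))
Give each quantifier a distinct variable: h↦y1, h↦v.
  (∃h M(h)) ∧ (∃e ∀y1 (¬M(e) ∨ ¬M(y1))) ∧ (∃v ¬M(v))
Extract every quantifier outward, since the variables are now distinct and don't occur free across branches:
  ∃h ∃e ∀y1 ∃v (M(h) ∧ (¬M(e) ∨ ¬M(y1)) ∧ ¬M(v))
The prefix is ∃h ∃e ∀y1 ∃v: 1 universal, 3 existential.

1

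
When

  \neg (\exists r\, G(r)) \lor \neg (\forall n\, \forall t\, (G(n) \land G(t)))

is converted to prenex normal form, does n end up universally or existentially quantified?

existential

Push ¬ through the quantifiers and connectives to reach negation normal form:
  (\forall r\, \neg G(r)) \lor (\exists n\, \exists t\, (\neg G(n) \lor \neg G(t)))
Pull the quantifiers to the front (each side's bound variable is not free in the other side):
  \forall r\, \exists n\, \exists t\, (\neg G(r) \lor \neg G(n) \lor \neg G(t))
The quantifier \forall n sits under an odd number of negations, so it flips to \exists n.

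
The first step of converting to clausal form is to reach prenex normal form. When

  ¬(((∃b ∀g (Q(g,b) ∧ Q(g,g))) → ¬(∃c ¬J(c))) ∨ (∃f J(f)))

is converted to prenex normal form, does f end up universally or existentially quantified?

universal

Rewrite implications/biconditionals: A → B as ¬A ∨ B.
  ¬(¬(∃b ∀g (Q(g,b) ∧ Q(g,g))) ∨ ¬(∃c ¬J(c)) ∨ (∃f J(f)))
Drive negations inward (¬∀x A ≡ ∃x ¬A, ¬∃x A ≡ ∀x ¬A, De Morgan for ∧/∨):
  (∃b ∀g (Q(g,b) ∧ Q(g,g))) ∧ (∃c ¬J(c)) ∧ (∀f ¬J(f))
Pull the quantifiers to the front (each side's bound variable is not free in the other side):
  ∃b ∀g ∃c ∀f (Q(g,b) ∧ Q(g,g) ∧ ¬J(c) ∧ ¬J(f))
The quantifier ∃f sits under an odd number of negations (counting the antecedent side of each →), so it flips to ∀f.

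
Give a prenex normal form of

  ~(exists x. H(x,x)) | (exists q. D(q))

forall x. exists q. (~H(x,x) | D(q))

Push ¬ through the quantifiers and connectives to reach negation normal form:
  (forall x. ~H(x,x)) | (exists q. D(q))
All bound variables are already distinct, so no renaming is needed.
Finally move all quantifiers to the prefix:
  forall x. exists q. (~H(x,x) | D(q))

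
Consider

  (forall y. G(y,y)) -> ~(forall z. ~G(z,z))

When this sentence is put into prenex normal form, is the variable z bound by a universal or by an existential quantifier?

First replace A → B with ¬A ∨ B.
  ~(forall y. G(y,y)) | ~(forall z. ~G(z,z))
Push ¬ through the quantifiers and connectives to reach negation normal form:
  (exists y. ~G(y,y)) | (exists z. G(z,z))
Finally move all quantifiers to the prefix:
  exists y. exists z. (~G(y,y) | G(z,z))
The quantifier forall z sits under an odd number of negations (counting the antecedent side of each →), so it flips to exists z.

existential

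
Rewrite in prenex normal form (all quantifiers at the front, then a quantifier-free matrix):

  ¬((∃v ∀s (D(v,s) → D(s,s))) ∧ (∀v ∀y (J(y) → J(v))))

Rewrite implications/biconditionals: A → B as ¬A ∨ B.
  ¬((∃v ∀s (¬D(v,s) ∨ D(s,s))) ∧ (∀v ∀y (¬J(y) ∨ J(v))))
Move each ¬ inward, flipping quantifiers it crosses:
  (∀v ∃s (D(v,s) ∧ ¬D(s,s))) ∨ (∃v ∃y (J(y) ∧ ¬J(v)))
Rename bound variables to avoid capture: v↦z1.
  (∀v ∃s (D(v,s) ∧ ¬D(s,s))) ∨ (∃z1 ∃y (J(y) ∧ ¬J(z1)))
Extract every quantifier outward, since the variables are now distinct and don't occur free across branches:
  ∀v ∃s ∃z1 ∃y (D(v,s) ∧ ¬D(s,s) ∨ J(y) ∧ ¬J(z1))

∀v ∃s ∃z1 ∃y (D(v,s) ∧ ¬D(s,s) ∨ J(y) ∧ ¬J(z1))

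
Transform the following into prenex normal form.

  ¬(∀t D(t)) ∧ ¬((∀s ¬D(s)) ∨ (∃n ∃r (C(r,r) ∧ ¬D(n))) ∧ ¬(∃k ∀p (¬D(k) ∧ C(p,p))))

∃t ∃s ∀n ∀r ∃k ∀p (¬D(t) ∧ D(s) ∧ (¬C(r,r) ∨ D(n) ∨ ¬D(k) ∧ C(p,p)))

Move each ¬ inward, flipping quantifiers it crosses:
  (∃t ¬D(t)) ∧ (∃s D(s)) ∧ ((∀n ∀r (¬C(r,r) ∨ D(n))) ∨ (∃k ∀p (¬D(k) ∧ C(p,p))))
Pull the quantifiers to the front (each side's bound variable is not free in the other side):
  ∃t ∃s ∀n ∀r ∃k ∀p (¬D(t) ∧ D(s) ∧ (¬C(r,r) ∨ D(n) ∨ ¬D(k) ∧ C(p,p)))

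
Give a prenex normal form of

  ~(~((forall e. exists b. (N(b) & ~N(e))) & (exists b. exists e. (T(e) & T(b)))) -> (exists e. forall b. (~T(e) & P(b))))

Rewrite implications/biconditionals: A → B as ¬A ∨ B.
  ~(~~((forall e. exists b. (N(b) & ~N(e))) & (exists b. exists e. (T(e) & T(b)))) | (exists e. forall b. (~T(e) & P(b))))
Move each ¬ inward, flipping quantifiers it crosses:
  ((exists e. forall b. (~N(b) | N(e))) | (forall b. forall e. (~T(e) | ~T(b)))) & (forall e. exists b. (T(e) | ~P(b)))
Rename bound variables to avoid capture: b↦w, e↦w1, e↦c, b↦x1.
  ((exists e. forall b. (~N(b) | N(e))) | (forall w. forall w1. (~T(w1) | ~T(w)))) & (forall c. exists x1. (T(c) | ~P(x1)))
Pull the quantifiers to the front (each side's bound variable is not free in the other side):
  exists e. forall b. forall w. forall w1. forall c. exists x1. ((~N(b) | N(e) | ~T(w1) | ~T(w)) & (T(c) | ~P(x1)))

exists e. forall b. forall w. forall w1. forall c. exists x1. ((~N(b) | N(e) | ~T(w1) | ~T(w)) & (T(c) | ~P(x1)))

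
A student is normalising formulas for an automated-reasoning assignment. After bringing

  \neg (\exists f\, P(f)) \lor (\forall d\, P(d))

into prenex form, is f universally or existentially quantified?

universal

Push ¬ through the quantifiers and connectives to reach negation normal form:
  (\forall f\, \neg P(f)) \lor (\forall d\, P(d))
All bound variables are already distinct, so no renaming is needed.
Extract every quantifier outward, since the variables are now distinct and don't occur free across branches:
  \forall f\, \forall d\, (\neg P(f) \lor P(d))
The quantifier \exists f sits under an odd number of negations, so it flips to \forall f.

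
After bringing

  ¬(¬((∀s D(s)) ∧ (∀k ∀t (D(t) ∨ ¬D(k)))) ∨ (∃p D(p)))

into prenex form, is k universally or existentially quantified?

Move each ¬ inward, flipping quantifiers it crosses:
  (∀s D(s)) ∧ (∀k ∀t (D(t) ∨ ¬D(k))) ∧ (∀p ¬D(p))
Extract every quantifier outward, since the variables are now distinct and don't occur free across branches:
  ∀s ∀k ∀t ∀p (D(s) ∧ (D(t) ∨ ¬D(k)) ∧ ¬D(p))
The quantifier ∀k sits under an even number of negations, so it remains universal.

universal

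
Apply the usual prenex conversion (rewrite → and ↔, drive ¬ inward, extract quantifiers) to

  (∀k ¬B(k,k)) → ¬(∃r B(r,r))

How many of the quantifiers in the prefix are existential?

Eliminate → and ↔ using ¬ and ∨.
  ¬(∀k ¬B(k,k)) ∨ ¬(∃r B(r,r))
Move each ¬ inward, flipping quantifiers it crosses:
  (∃k B(k,k)) ∨ (∀r ¬B(r,r))
All bound variables are already distinct, so no renaming is needed.
Pull the quantifiers to the front (each side's bound variable is not free in the other side):
  ∃k ∀r (B(k,k) ∨ ¬B(r,r))
The prefix is ∃k ∀r: 1 universal, 1 existential.

1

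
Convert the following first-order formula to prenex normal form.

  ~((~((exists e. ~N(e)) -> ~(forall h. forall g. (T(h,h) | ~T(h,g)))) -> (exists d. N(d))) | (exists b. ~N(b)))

exists e. forall h. forall g. forall d. forall b. (~N(e) & (T(h,h) | ~T(h,g)) & ~N(d) & N(b))

First replace A → B with ¬A ∨ B.
  ~(~~(~(exists e. ~N(e)) | ~(forall h. forall g. (T(h,h) | ~T(h,g)))) | (exists d. N(d)) | (exists b. ~N(b)))
Move each ¬ inward, flipping quantifiers it crosses:
  (exists e. ~N(e)) & (forall h. forall g. (T(h,h) | ~T(h,g))) & (forall d. ~N(d)) & (forall b. N(b))
Pull the quantifiers to the front (each side's bound variable is not free in the other side):
  exists e. forall h. forall g. forall d. forall b. (~N(e) & (T(h,h) | ~T(h,g)) & ~N(d) & N(b))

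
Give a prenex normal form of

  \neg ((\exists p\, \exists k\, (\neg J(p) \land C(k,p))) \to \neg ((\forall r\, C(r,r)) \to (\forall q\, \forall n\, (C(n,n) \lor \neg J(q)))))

Rewrite implications/biconditionals: A → B as ¬A ∨ B.
  \neg (\neg (\exists p\, \exists k\, (\neg J(p) \land C(k,p))) \lor \neg (\neg (\forall r\, C(r,r)) \lor (\forall q\, \forall n\, (C(n,n) \lor \neg J(q)))))
Move each ¬ inward, flipping quantifiers it crosses:
  (\exists p\, \exists k\, (\neg J(p) \land C(k,p))) \land ((\exists r\, \neg C(r,r)) \lor (\forall q\, \forall n\, (C(n,n) \lor \neg J(q))))
All bound variables are already distinct, so no renaming is needed.
Extract every quantifier outward, since the variables are now distinct and don't occur free across branches:
  \exists p\, \exists k\, \exists r\, \forall q\, \forall n\, (\neg J(p) \land C(k,p) \land (\neg C(r,r) \lor C(n,n) \lor \neg J(q)))

\exists p\, \exists k\, \exists r\, \forall q\, \forall n\, (\neg J(p) \land C(k,p) \land (\neg C(r,r) \lor C(n,n) \lor \neg J(q)))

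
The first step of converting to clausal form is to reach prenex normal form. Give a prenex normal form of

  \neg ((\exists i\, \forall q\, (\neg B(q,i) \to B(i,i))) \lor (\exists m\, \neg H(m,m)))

Rewrite implications/biconditionals: A → B as ¬A ∨ B.
  \neg ((\exists i\, \forall q\, (\neg \neg B(q,i) \lor B(i,i))) \lor (\exists m\, \neg H(m,m)))
Push ¬ through the quantifiers and connectives to reach negation normal form:
  (\forall i\, \exists q\, (\neg B(q,i) \land \neg B(i,i))) \land (\forall m\, H(m,m))
All bound variables are already distinct, so no renaming is needed.
Extract every quantifier outward, since the variables are now distinct and don't occur free across branches:
  \forall i\, \exists q\, \forall m\, (\neg B(q,i) \land \neg B(i,i) \land H(m,m))

\forall i\, \exists q\, \forall m\, (\neg B(q,i) \land \neg B(i,i) \land H(m,m))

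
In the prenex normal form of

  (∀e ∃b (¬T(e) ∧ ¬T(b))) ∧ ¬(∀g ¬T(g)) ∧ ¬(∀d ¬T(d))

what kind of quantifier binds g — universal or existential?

Move each ¬ inward, flipping quantifiers it crosses:
  (∀e ∃b (¬T(e) ∧ ¬T(b))) ∧ (∃g T(g)) ∧ (∃d T(d))
All bound variables are already distinct, so no renaming is needed.
Extract every quantifier outward, since the variables are now distinct and don't occur free across branches:
  ∀e ∃b ∃g ∃d (¬T(e) ∧ ¬T(b) ∧ T(g) ∧ T(d))
The quantifier ∀g sits under an odd number of negations, so it flips to ∃g.

existential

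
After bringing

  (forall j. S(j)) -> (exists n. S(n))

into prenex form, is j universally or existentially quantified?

existential

Eliminate → and ↔ using ¬ and ∨.
  ~(forall j. S(j)) | (exists n. S(n))
Move each ¬ inward, flipping quantifiers it crosses:
  (exists j. ~S(j)) | (exists n. S(n))
All bound variables are already distinct, so no renaming is needed.
Finally move all quantifiers to the prefix:
  exists j. exists n. (~S(j) | S(n))
The quantifier forall j sits under an odd number of negations (counting the antecedent side of each →), so it flips to exists j.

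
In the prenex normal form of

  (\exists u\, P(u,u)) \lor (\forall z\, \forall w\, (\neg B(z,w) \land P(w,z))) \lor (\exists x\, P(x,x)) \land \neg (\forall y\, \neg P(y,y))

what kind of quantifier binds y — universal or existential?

Drive negations inward (¬∀x A ≡ ∃x ¬A, ¬∃x A ≡ ∀x ¬A, De Morgan for ∧/∨):
  (\exists u\, P(u,u)) \lor (\forall z\, \forall w\, (\neg B(z,w) \land P(w,z))) \lor (\exists x\, P(x,x)) \land (\exists y\, P(y,y))
Extract every quantifier outward, since the variables are now distinct and don't occur free across branches:
  \exists u\, \forall z\, \forall w\, \exists x\, \exists y\, (P(u,u) \lor \neg B(z,w) \land P(w,z) \lor P(x,x) \land P(y,y))
The quantifier \forall y sits under an odd number of negations, so it flips to \exists y.

existential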